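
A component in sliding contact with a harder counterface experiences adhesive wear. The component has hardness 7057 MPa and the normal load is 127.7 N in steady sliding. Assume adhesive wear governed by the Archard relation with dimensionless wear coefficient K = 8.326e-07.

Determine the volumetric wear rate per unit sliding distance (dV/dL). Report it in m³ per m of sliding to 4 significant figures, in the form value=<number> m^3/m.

Every step holds full float precision. Intermediates appear rounded; rounded once at the end: four significant digits.
Convert: Hardness H = 7057 MPa = 7.057e+09 Pa.
Expressed in SI base units: W = 127.7 N, H = 7.057e+09 Pa, K = 8.326e-07.
The wear rate dV/dL = K·W/H — distance-free: 8.326e-07 · 127.7 / 7.057e+09 = 1.507e-14 m³/m.

value=1.507e-14 m^3/m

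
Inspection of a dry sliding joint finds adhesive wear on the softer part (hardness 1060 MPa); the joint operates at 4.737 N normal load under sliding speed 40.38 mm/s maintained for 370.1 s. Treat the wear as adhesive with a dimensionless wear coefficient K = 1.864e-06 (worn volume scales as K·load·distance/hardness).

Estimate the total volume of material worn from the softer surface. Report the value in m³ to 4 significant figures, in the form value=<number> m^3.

Intermediates appear rounded — all arithmetic carries full precision — one final rounding to 4 significant digits.
Convert: Sliding speed v = 40.38 mm/s = 0.04038 m/s. The distance L = v·t = 0.04038 m/s × 370.1 s = 14.94 m.
Convert: Hardness H = 1060 MPa = 1.060e+09 Pa.
Restated in SI base units: W = 4.737 N, H = 1.060e+09 Pa, K = 1.864e-06.
The Archard volume V = K·W·L/H = 1.864e-06 · 4.737 · 14.94 / 1.060e+09 = 1.245e-13 m³.

value=1.245e-13 m^3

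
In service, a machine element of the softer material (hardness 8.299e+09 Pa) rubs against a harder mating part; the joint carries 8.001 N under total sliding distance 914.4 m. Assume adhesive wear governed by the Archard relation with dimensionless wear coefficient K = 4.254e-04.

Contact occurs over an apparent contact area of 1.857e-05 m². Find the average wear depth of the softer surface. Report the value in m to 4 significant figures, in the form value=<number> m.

value=2.019e-05 m

Printed values are rounded, and all arithmetic runs at full precision, and one last rounding, at 4 significant digits.
Restated in SI base units: W = 8.001 N, H = 8.299e+09 Pa, K = 4.254e-04.
Worn volume V = K·W·L/H = 4.254e-04 · 8.001 · 914.4 / 8.299e+09 = 3.750e-10 m³.
Depth of wear h = V/A = 3.750e-10 / 1.857e-05 = 2.019e-05 m.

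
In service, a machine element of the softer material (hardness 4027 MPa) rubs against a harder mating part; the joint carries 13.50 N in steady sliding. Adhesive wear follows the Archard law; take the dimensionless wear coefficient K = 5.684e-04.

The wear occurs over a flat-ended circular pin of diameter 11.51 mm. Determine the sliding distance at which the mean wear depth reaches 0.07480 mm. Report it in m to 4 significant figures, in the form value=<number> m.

The computation maintains exact precision, and displayed values are rounded, and rounded just once: four significant digits.
Convert: Hardness H = 4027 MPa = 4.027e+09 Pa.
Convert: Pin diameter d = 11.51 mm = 0.01151 m. Contact area A = π·d²/4 = π·(0.01151 m)²/4 = 1.040e-04 m².
Convert: Depth limit h_lim = 0.07480 mm = 7.480e-05 m.
Expressed in SI base units: W = 13.50 N, H = 4.027e+09 Pa, K = 5.684e-04.
Limit volume V_lim = h_lim·A = 7.480e-05 · 1.040e-04 = 7.783e-09 m³.
So the life L = V_lim·H/(K·W) = 7.783e-09 · 4.027e+09 / (5.684e-04 · 13.50) = 4084 m.

value=4084 m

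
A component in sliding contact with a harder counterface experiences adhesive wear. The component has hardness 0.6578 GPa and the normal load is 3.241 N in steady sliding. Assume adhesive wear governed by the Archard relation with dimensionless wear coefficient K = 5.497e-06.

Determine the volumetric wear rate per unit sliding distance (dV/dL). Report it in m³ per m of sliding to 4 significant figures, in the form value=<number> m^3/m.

value=2.708e-14 m^3/m

Intermediate values are printed rounded; the computation runs at full precision. Rounded just once to 4 significant figures.
Convert: Hardness H = 0.6578 GPa = 6.578e+08 Pa.
In SI base units, W = 3.241 N, H = 6.578e+08 Pa, K = 5.497e-06.
Rate of wear dV/dL = K·W/H (no L dependence): 5.497e-06 · 3.241 / 6.578e+08 = 2.708e-14 m³/m.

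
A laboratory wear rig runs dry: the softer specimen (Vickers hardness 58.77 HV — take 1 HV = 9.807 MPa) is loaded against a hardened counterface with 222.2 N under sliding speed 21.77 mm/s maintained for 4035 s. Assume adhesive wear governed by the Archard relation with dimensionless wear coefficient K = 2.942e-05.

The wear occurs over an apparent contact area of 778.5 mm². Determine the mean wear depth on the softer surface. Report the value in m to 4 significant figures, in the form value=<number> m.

All arithmetic holds full precision; intermediates appear rounded; one final rounding: 4 significant figures.
Sliding speed v = 21.77 mm/s = 0.02177 m/s. The distance L = v·t = 0.02177 m/s × 4035 s = 87.84 m.
Hardness H = 58.77 HV × 9.807 MPa/HV = 576.4 MPa = 5.764e+08 Pa.
Contact area A = 778.5 mm² = 7.785e-04 m².
SI base units throughout: W = 222.2 N, H = 5.764e+08 Pa, K = 2.942e-05.
Worn volume V = K·W·L/H = 2.942e-05 · 222.2 · 87.84 / 5.764e+08 = 9.963e-10 m³.
Average depth h = V/A = 9.963e-10 / 7.785e-04 = 1.280e-06 m.

value=1.280e-06 m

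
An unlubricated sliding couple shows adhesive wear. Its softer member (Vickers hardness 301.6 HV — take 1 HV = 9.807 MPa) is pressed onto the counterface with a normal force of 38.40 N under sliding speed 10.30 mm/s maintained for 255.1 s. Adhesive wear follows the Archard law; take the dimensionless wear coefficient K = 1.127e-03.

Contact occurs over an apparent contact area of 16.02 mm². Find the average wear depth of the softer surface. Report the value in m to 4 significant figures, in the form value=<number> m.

value=2.400e-06 m

Each operation holds full precision; the intermediates are displayed rounded — rounded just once, at 4 significant figures.
Sliding speed v = 10.30 mm/s = 0.01030 m/s. Path length L = v·t = 0.01030 m/s × 255.1 s = 2.628 m.
Hardness H = 301.6 HV × 9.807 MPa/HV = 2958 MPa = 2.958e+09 Pa.
Contact area A = 16.02 mm² = 1.602e-05 m².
In SI base units: W = 38.40 N, H = 2.958e+09 Pa, K = 1.127e-03.
The Archard volume V = K·W·L/H = 1.127e-03 · 38.40 · 2.628 / 2.958e+09 = 3.844e-11 m³.
Mean depth h = V/A = 3.844e-11 / 1.602e-05 = 2.400e-06 m.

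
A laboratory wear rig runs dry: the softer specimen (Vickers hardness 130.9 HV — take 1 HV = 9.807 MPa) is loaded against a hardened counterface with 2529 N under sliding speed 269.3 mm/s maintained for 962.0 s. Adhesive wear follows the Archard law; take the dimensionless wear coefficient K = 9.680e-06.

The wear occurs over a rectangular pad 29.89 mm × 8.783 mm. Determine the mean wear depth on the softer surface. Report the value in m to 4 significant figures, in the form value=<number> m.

value=1.882e-05 m

Intermediate values appear rounded; all arithmetic keeps full precision; rounded once at the end: 4 significant digits.
Sliding speed v = 269.3 mm/s = 0.2693 m/s. Path length L = v·t = 0.2693 m/s × 962.0 s = 259.1 m.
Hardness H = 130.9 HV × 9.807 MPa/HV = 1284 MPa = 1.284e+09 Pa.
Pad sides 29.89 mm × 8.783 mm = 0.02989 m × 0.008783 m. Contact area A = 0.02989 m × 0.008783 m = 2.625e-04 m².
Working in SI base units: W = 2529 N, H = 1.284e+09 Pa, K = 9.680e-06.
Archard relation: V = K·W·L/H = 9.680e-06 · 2529 · 259.1 / 1.284e+09 = 4.940e-09 m³.
Mean depth h = V/A = 4.940e-09 / 2.625e-04 = 1.882e-05 m.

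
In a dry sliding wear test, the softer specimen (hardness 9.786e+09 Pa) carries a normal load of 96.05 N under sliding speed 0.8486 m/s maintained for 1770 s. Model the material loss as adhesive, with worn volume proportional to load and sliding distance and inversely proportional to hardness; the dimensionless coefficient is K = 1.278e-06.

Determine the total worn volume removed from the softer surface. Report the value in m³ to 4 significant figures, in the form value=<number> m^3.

value=1.884e-11 m^3

The intermediates are shown rounded. The algebra maintains full float precision — a lone final rounding to four significant figures.
Path length L = v·t = 0.8486 m/s × 1770 s = 1502 m.
Working in SI base units: W = 96.05 N, H = 9.786e+09 Pa, K = 1.278e-06.
The Archard volume V = K·W·L/H = 1.278e-06 · 96.05 · 1502 / 9.786e+09 = 1.884e-11 m³.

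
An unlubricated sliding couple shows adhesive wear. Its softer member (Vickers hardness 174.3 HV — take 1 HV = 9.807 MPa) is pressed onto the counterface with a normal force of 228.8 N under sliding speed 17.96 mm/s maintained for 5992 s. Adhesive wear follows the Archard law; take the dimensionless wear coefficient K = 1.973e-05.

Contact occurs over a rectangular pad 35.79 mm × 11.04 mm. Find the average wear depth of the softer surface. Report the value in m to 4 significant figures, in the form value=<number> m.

value=7.193e-07 m

Each operation holds full float precision; displayed values are rounded; a lone final rounding: 4 significant digits.
Convert: Sliding speed v = 17.96 mm/s = 0.01796 m/s. The distance L = v·t = 0.01796 m/s × 5992 s = 107.6 m.
Convert: Hardness H = 174.3 HV × 9.807 MPa/HV = 1709 MPa = 1.709e+09 Pa.
Convert: Pad sides 35.79 mm × 11.04 mm = 0.03579 m × 0.01104 m. Contact area A = 0.03579 m × 0.01104 m = 3.951e-04 m².
In SI base units: W = 228.8 N, H = 1.709e+09 Pa, K = 1.973e-05.
By Archard's law, V = K·W·L/H = 1.973e-05 · 228.8 · 107.6 / 1.709e+09 = 2.842e-10 m³.
Mean wear depth h = V/A = 2.842e-10 / 3.951e-04 = 7.193e-07 m.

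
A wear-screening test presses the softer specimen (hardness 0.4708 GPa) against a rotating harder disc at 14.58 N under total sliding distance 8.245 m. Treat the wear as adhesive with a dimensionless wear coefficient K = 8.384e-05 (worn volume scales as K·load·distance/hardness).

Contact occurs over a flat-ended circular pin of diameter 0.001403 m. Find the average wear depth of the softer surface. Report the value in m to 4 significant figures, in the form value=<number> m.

value=1.385e-05 m

Each operation holds exact precision — the intermediates appear rounded, and a single final rounding to four significant figures.
Hardness H = 0.4708 GPa = 4.708e+08 Pa.
Contact area A = π·d²/4 = π·(0.001403 m)²/4 = 1.546e-06 m².
In SI base units, W = 14.58 N, H = 4.708e+08 Pa, K = 8.384e-05.
Volume removed: V = K·W·L/H = 8.384e-05 · 14.58 · 8.245 / 4.708e+08 = 2.141e-11 m³.
Mean wear depth h = V/A = 2.141e-11 / 1.546e-06 = 1.385e-05 m.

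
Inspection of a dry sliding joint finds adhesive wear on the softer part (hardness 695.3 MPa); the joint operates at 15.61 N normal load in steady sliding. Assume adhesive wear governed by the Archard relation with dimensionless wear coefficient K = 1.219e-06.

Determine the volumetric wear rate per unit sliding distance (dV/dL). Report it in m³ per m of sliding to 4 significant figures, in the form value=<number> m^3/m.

Intermediates are displayed rounded, and each operation keeps full float precision, and one last rounding, at four significant digits.
Hardness H = 695.3 MPa = 6.953e+08 Pa.
SI base units throughout: W = 15.61 N, H = 6.953e+08 Pa, K = 1.219e-06.
The wear rate dV/dL = K·W/H, so: 1.219e-06 · 15.61 / 6.953e+08 = 2.737e-14 m³/m.

value=2.737e-14 m^3/m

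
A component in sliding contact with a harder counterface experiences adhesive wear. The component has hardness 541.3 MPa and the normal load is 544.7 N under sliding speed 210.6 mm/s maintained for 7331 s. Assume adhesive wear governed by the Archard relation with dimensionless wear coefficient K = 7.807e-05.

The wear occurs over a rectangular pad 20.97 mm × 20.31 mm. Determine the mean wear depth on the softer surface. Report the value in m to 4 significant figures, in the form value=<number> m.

Displayed values are rounded. The algebra carries exact precision, and one final rounding, at 4 significant figures.
Convert: Sliding speed v = 210.6 mm/s = 0.2106 m/s. Total distance L = v·t = 0.2106 m/s × 7331 s = 1544 m.
Convert: Hardness H = 541.3 MPa = 5.413e+08 Pa.
Convert: Pad sides 20.97 mm × 20.31 mm = 0.02097 m × 0.02031 m. Contact area A = 0.02097 m × 0.02031 m = 4.259e-04 m².
Collected in SI base units: W = 544.7 N, H = 5.413e+08 Pa, K = 7.807e-05.
Archard relation: V = K·W·L/H = 7.807e-05 · 544.7 · 1544 / 5.413e+08 = 1.213e-07 m³.
Average depth h = V/A = 1.213e-07 / 4.259e-04 = 2.848e-04 m.

value=2.848e-04 m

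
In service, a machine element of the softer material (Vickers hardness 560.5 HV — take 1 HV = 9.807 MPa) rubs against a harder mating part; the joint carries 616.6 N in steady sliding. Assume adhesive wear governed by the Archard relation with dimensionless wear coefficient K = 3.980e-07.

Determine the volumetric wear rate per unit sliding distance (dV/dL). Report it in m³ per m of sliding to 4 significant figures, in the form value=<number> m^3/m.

value=4.465e-14 m^3/m

Every step maintains exact precision; quoted intermediates are rounded — a single final rounding to four significant figures.
Hardness H = 560.5 HV × 9.807 MPa/HV = 5497 MPa = 5.497e+09 Pa.
Working in SI base units: W = 616.6 N, H = 5.497e+09 Pa, K = 3.980e-07.
Rate of wear dV/dL = K·W/H — distance-free: 3.980e-07 · 616.6 / 5.497e+09 = 4.465e-14 m³/m.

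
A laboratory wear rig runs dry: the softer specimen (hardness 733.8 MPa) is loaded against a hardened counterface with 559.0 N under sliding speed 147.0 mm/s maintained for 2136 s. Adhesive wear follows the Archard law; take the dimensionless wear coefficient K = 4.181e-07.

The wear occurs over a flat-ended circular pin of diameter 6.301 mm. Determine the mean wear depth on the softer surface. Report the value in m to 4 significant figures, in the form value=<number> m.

Shown intermediates are rounded — every step carries exact precision, and one last rounding, at four significant figures.
Sliding speed v = 147.0 mm/s = 0.1470 m/s. Sliding distance L = v·t = 0.1470 m/s × 2136 s = 314.0 m.
Hardness H = 733.8 MPa = 7.338e+08 Pa.
Pin diameter d = 6.301 mm = 0.006301 m. Contact area A = π·d²/4 = π·(0.006301 m)²/4 = 3.118e-05 m².
In SI base units, W = 559.0 N, H = 7.338e+08 Pa, K = 4.181e-07.
Apply Archard: V = K·W·L/H = 4.181e-07 · 559.0 · 314.0 / 7.338e+08 = 1.000e-10 m³.
Depth h = V/A = 1.000e-10 / 3.118e-05 = 3.207e-06 m.

value=3.207e-06 m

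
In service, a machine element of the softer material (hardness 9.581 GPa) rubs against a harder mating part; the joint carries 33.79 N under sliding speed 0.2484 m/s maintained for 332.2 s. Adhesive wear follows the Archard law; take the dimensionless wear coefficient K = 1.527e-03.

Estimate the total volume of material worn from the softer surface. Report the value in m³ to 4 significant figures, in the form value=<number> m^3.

The computation carries full precision. Intermediates are displayed rounded; rounded just once: 4 significant digits.
Total distance L = v·t = 0.2484 m/s × 332.2 s = 82.52 m.
Hardness H = 9.581 GPa = 9.581e+09 Pa.
Working in SI base units: W = 33.79 N, H = 9.581e+09 Pa, K = 1.527e-03.
Volume removed: V = K·W·L/H = 1.527e-03 · 33.79 · 82.52 / 9.581e+09 = 4.444e-10 m³.

value=4.444e-10 m^3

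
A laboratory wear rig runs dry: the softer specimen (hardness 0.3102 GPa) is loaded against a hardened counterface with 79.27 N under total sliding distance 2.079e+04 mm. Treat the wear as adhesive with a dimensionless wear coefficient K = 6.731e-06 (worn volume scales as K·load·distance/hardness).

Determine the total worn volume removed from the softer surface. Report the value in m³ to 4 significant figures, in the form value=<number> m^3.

All arithmetic keeps full float precision. The intermediates are displayed rounded. Rounded just once, at 4 significant digits.
Sliding distance L = 2.079e+04 mm = 20.79 m.
Hardness H = 0.3102 GPa = 3.102e+08 Pa.
In SI base units, W = 79.27 N, H = 3.102e+08 Pa, K = 6.731e-06.
Volume removed: V = K·W·L/H = 6.731e-06 · 79.27 · 20.79 / 3.102e+08 = 3.576e-11 m³.

value=3.576e-11 m^3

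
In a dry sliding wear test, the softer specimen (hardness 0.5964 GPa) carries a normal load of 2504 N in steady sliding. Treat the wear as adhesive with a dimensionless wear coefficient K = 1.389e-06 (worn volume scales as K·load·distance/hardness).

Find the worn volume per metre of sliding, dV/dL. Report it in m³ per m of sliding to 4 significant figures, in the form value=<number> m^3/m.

All working math carries full precision. Intermediates are printed rounded, and a single final rounding, at 4 significant figures.
Convert: Hardness H = 0.5964 GPa = 5.964e+08 Pa.
SI base units throughout: W = 2504 N, H = 5.964e+08 Pa, K = 1.389e-06.
The wear rate dV/dL = K·W/H: 1.389e-06 · 2504 / 5.964e+08 = 5.832e-12 m³/m.

value=5.832e-12 m^3/m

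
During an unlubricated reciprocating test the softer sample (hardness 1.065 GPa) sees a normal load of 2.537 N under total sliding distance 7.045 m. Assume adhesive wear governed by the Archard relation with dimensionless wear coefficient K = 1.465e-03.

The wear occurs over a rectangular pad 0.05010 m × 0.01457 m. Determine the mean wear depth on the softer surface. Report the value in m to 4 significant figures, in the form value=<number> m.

value=3.368e-08 m

The intermediates are shown rounded. The computation maintains exact precision, and a single final rounding, at 4 significant figures.
Convert: Hardness H = 1.065 GPa = 1.065e+09 Pa.
Convert: Contact area A = 0.05010 m × 0.01457 m = 7.300e-04 m².
SI base units throughout: W = 2.537 N, H = 1.065e+09 Pa, K = 1.465e-03.
Apply Archard: V = K·W·L/H = 1.465e-03 · 2.537 · 7.045 / 1.065e+09 = 2.459e-11 m³.
Depth h = V/A = 2.459e-11 / 7.300e-04 = 3.368e-08 m.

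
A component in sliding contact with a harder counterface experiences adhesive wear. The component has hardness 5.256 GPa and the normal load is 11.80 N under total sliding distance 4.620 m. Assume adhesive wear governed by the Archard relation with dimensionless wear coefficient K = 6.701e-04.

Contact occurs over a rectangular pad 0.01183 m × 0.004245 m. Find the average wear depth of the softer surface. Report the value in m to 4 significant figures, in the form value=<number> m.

The intermediates appear rounded — every step carries full precision; a single final rounding, at four significant digits.
Hardness H = 5.256 GPa = 5.256e+09 Pa.
Contact area A = 0.01183 m × 0.004245 m = 5.022e-05 m².
Expressed in SI base units: W = 11.80 N, H = 5.256e+09 Pa, K = 6.701e-04.
The Archard volume V = K·W·L/H = 6.701e-04 · 11.80 · 4.620 / 5.256e+09 = 6.950e-12 m³.
Depth h = V/A = 6.950e-12 / 5.022e-05 = 1.384e-07 m.

value=1.384e-07 m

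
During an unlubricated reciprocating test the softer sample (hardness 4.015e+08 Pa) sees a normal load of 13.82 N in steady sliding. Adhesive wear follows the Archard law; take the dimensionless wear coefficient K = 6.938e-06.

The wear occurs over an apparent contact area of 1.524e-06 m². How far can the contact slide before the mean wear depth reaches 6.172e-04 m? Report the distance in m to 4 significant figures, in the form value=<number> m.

value=3939 m

The intermediates are displayed rounded — every step carries full float precision. Rounded once at the end to four significant figures.
SI base units throughout: W = 13.82 N, H = 4.015e+08 Pa, K = 6.938e-06.
Permissible volume V_lim = h_lim·A = 6.172e-04 · 1.524e-06 = 9.406e-10 m³.
Sliding life L = V_lim·H/(K·W) = 9.406e-10 · 4.015e+08 / (6.938e-06 · 13.82) = 3939 m.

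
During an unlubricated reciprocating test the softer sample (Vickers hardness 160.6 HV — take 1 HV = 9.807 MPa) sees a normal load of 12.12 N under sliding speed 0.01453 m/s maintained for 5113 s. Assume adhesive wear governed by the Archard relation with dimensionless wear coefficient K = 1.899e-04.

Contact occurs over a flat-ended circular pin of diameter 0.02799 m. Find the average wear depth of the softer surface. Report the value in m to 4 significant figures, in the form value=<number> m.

value=1.764e-07 m

All arithmetic maintains full float precision; intermediates are printed rounded. Rounded just once, at 4 significant digits.
Total distance L = v·t = 0.01453 m/s × 5113 s = 74.29 m.
Hardness H = 160.6 HV × 9.807 MPa/HV = 1575 MPa = 1.575e+09 Pa.
Contact area A = π·d²/4 = π·(0.02799 m)²/4 = 6.153e-04 m².
Expressed in SI base units: W = 12.12 N, H = 1.575e+09 Pa, K = 1.899e-04.
Wear volume V = K·W·L/H = 1.899e-04 · 12.12 · 74.29 / 1.575e+09 = 1.086e-10 m³.
Mean wear depth h = V/A = 1.086e-10 / 6.153e-04 = 1.764e-07 m.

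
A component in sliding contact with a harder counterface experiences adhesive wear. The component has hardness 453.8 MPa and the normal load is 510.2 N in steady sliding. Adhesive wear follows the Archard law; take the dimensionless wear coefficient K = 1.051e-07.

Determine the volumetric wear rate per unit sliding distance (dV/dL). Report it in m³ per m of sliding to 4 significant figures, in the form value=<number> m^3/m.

Each operation runs at full precision; the intermediates are printed rounded — a single final rounding, at 4 significant digits.
Convert: Hardness H = 453.8 MPa = 4.538e+08 Pa.
Restated in SI base units: W = 510.2 N, H = 4.538e+08 Pa, K = 1.051e-07.
Sliding wear rate dV/dL = K·W/H (no L dependence): 1.051e-07 · 510.2 / 4.538e+08 = 1.182e-13 m³/m.

value=1.182e-13 m^3/m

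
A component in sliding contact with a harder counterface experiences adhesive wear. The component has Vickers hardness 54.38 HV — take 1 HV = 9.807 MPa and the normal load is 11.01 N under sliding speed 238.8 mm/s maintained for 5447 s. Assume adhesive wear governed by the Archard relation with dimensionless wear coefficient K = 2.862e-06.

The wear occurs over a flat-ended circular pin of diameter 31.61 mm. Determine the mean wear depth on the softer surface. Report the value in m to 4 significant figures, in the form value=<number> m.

Intermediate values appear rounded; all arithmetic runs at full precision; rounded once at the end, at four significant figures.
Sliding speed v = 238.8 mm/s = 0.2388 m/s. Total distance L = v·t = 0.2388 m/s × 5447 s = 1301 m.
Hardness H = 54.38 HV × 9.807 MPa/HV = 533.3 MPa = 5.333e+08 Pa.
Pin diameter d = 31.61 mm = 0.03161 m. Contact area A = π·d²/4 = π·(0.03161 m)²/4 = 7.848e-04 m².
Collected in SI base units: W = 11.01 N, H = 5.333e+08 Pa, K = 2.862e-06.
Apply Archard: V = K·W·L/H = 2.862e-06 · 11.01 · 1301 / 5.333e+08 = 7.686e-11 m³.
Wear depth h = V/A = 7.686e-11 / 7.848e-04 = 9.793e-08 m.

value=9.793e-08 m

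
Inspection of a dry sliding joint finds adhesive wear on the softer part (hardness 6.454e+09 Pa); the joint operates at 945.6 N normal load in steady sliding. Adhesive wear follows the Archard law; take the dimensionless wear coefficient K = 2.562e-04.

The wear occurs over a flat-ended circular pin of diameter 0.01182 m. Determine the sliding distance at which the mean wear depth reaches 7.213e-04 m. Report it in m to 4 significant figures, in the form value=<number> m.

Intermediates are shown rounded; each operation holds full precision, and a single final rounding: four significant figures.
Contact area A = π·d²/4 = π·(0.01182 m)²/4 = 1.097e-04 m².
SI base units throughout: W = 945.6 N, H = 6.454e+09 Pa, K = 2.562e-04.
Limit volume V_lim = h_lim·A = 7.213e-04 · 1.097e-04 = 7.915e-08 m³.
Sliding life L = V_lim·H/(K·W) = 7.915e-08 · 6.454e+09 / (2.562e-04 · 945.6) = 2109 m.

value=2109 m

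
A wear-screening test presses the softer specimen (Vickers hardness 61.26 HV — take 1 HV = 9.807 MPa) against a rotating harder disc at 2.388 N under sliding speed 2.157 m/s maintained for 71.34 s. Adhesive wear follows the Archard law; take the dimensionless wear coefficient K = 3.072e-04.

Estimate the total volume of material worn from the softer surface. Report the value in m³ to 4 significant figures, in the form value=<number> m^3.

value=1.879e-10 m^3

The algebra carries full precision, and the intermediates are printed rounded; one last rounding, at four significant digits.
Distance covered L = v·t = 2.157 m/s × 71.34 s = 153.9 m.
Hardness H = 61.26 HV × 9.807 MPa/HV = 600.8 MPa = 6.008e+08 Pa.
Working in SI base units: W = 2.388 N, H = 6.008e+08 Pa, K = 3.072e-04.
Wear volume V = K·W·L/H = 3.072e-04 · 2.388 · 153.9 / 6.008e+08 = 1.879e-10 m³.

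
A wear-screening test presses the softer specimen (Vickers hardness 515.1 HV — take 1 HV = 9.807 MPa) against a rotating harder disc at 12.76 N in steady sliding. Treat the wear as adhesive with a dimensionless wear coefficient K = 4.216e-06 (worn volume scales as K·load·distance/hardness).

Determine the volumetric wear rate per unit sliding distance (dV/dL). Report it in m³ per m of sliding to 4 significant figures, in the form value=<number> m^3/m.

value=1.065e-14 m^3/m

All arithmetic runs at full float precision. Shown intermediates are rounded — a single final rounding: 4 significant figures.
Hardness H = 515.1 HV × 9.807 MPa/HV = 5052 MPa = 5.052e+09 Pa.
In SI base units, W = 12.76 N, H = 5.052e+09 Pa, K = 4.216e-06.
Sliding wear rate dV/dL = K·W/H: 4.216e-06 · 12.76 / 5.052e+09 = 1.065e-14 m³/m.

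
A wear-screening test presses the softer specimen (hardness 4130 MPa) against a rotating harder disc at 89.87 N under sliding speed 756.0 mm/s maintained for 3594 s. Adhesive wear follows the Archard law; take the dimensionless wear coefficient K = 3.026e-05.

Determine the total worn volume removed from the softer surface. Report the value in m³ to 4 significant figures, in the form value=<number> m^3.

Each operation carries full precision — intermediates are printed rounded, and a lone final rounding to 4 significant digits.
Convert: Sliding speed v = 756.0 mm/s = 0.7560 m/s. Distance covered L = v·t = 0.7560 m/s × 3594 s = 2717 m.
Convert: Hardness H = 4130 MPa = 4.130e+09 Pa.
As SI base values: W = 89.87 N, H = 4.130e+09 Pa, K = 3.026e-05.
Archard relation: V = K·W·L/H = 3.026e-05 · 89.87 · 2717 / 4.130e+09 = 1.789e-09 m³.

value=1.789e-09 m^3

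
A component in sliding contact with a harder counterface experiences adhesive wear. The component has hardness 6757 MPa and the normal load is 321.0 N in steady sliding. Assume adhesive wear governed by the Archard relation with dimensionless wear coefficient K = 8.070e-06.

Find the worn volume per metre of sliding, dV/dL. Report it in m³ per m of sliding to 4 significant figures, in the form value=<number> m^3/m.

value=3.834e-13 m^3/m

All working math holds full float precision — printed values are rounded. Rounded just once: 4 significant digits.
Convert: Hardness H = 6757 MPa = 6.757e+09 Pa.
Expressed in SI base units: W = 321.0 N, H = 6.757e+09 Pa, K = 8.070e-06.
Wear rate dV/dL = K·W/H — distance-free: 8.070e-06 · 321.0 / 6.757e+09 = 3.834e-13 m³/m.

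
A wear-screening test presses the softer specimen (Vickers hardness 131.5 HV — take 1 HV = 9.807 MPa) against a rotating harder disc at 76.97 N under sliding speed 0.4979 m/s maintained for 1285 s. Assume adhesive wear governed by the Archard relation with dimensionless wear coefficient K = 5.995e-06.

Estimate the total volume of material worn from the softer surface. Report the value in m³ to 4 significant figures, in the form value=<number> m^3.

value=2.289e-10 m^3

All working math holds exact precision — shown intermediates are rounded. Rounded just once, at 4 significant figures.
Path length L = v·t = 0.4979 m/s × 1285 s = 639.8 m.
Hardness H = 131.5 HV × 9.807 MPa/HV = 1290 MPa = 1.290e+09 Pa.
In SI base units, W = 76.97 N, H = 1.290e+09 Pa, K = 5.995e-06.
The Archard volume V = K·W·L/H = 5.995e-06 · 76.97 · 639.8 / 1.290e+09 = 2.289e-10 m³.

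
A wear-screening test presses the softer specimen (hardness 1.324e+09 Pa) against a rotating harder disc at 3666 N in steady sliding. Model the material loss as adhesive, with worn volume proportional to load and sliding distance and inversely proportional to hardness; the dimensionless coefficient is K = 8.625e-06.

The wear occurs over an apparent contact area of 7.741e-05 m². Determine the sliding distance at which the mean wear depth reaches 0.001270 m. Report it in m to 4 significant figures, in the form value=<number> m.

value=4117 m

Intermediates are displayed rounded, and all arithmetic holds full float precision; one last rounding, at 4 significant figures.
As SI base values: W = 3666 N, H = 1.324e+09 Pa, K = 8.625e-06.
At the depth limit, V_lim = h_lim·A = 0.001270 · 7.741e-05 = 9.831e-08 m³.
Inverting, life L = V_lim·H/(K·W) = 9.831e-08 · 1.324e+09 / (8.625e-06 · 3666) = 4117 m.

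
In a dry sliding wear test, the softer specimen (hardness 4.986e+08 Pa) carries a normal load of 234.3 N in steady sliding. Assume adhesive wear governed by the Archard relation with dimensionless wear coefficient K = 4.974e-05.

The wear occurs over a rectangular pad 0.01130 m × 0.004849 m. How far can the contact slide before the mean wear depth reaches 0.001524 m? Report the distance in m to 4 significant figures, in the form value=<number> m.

value=3573 m

The intermediates are printed rounded, and every step carries full precision, and a single final rounding to 4 significant figures.
Contact area A = 0.01130 m × 0.004849 m = 5.479e-05 m².
Collected in SI base units: W = 234.3 N, H = 4.986e+08 Pa, K = 4.974e-05.
Permissible volume V_lim = h_lim·A = 0.001524 · 5.479e-05 = 8.351e-08 m³.
Inverting, life L = V_lim·H/(K·W) = 8.351e-08 · 4.986e+08 / (4.974e-05 · 234.3) = 3573 m.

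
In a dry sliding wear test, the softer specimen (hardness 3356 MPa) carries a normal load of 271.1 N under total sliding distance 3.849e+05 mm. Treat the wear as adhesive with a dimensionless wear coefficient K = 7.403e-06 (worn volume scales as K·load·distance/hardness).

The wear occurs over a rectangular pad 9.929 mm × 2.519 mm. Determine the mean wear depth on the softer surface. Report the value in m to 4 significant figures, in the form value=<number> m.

value=9.203e-06 m

The computation carries full float precision — the intermediates are displayed rounded — a lone final rounding: 4 significant figures.
Convert: Total distance L = 3.849e+05 mm = 384.9 m.
Convert: Hardness H = 3356 MPa = 3.356e+09 Pa.
Convert: Pad sides 9.929 mm × 2.519 mm = 0.009929 m × 0.002519 m. Contact area A = 0.009929 m × 0.002519 m = 2.501e-05 m².
In SI base units: W = 271.1 N, H = 3.356e+09 Pa, K = 7.403e-06.
By Archard's law, V = K·W·L/H = 7.403e-06 · 271.1 · 384.9 / 3.356e+09 = 2.302e-10 m³.
Average depth h = V/A = 2.302e-10 / 2.501e-05 = 9.203e-06 m.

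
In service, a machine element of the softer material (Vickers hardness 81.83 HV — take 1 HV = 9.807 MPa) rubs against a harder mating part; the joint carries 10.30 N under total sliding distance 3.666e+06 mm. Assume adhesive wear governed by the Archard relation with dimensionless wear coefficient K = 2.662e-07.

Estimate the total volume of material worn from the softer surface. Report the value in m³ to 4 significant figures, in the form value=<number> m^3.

Every step carries exact precision, and intermediate values are printed rounded. Rounded once at the end, at 4 significant digits.
Distance covered L = 3.666e+06 mm = 3666 m.
Hardness H = 81.83 HV × 9.807 MPa/HV = 802.5 MPa = 8.025e+08 Pa.
In SI base units: W = 10.30 N, H = 8.025e+08 Pa, K = 2.662e-07.
Worn volume V = K·W·L/H = 2.662e-07 · 10.30 · 3666 / 8.025e+08 = 1.253e-11 m³.

value=1.253e-11 m^3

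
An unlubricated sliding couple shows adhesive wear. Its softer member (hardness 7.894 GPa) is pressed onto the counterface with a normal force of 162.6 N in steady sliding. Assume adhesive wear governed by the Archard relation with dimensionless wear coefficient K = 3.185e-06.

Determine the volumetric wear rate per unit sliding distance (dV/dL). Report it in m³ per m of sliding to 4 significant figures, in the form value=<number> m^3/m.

The computation carries full float precision; intermediate values appear rounded, and one final rounding, at four significant digits.
Hardness H = 7.894 GPa = 7.894e+09 Pa.
SI base units throughout: W = 162.6 N, H = 7.894e+09 Pa, K = 3.185e-06.
The wear rate dV/dL = K·W/H (independent of L): 3.185e-06 · 162.6 / 7.894e+09 = 6.560e-14 m³/m.

value=6.560e-14 m^3/m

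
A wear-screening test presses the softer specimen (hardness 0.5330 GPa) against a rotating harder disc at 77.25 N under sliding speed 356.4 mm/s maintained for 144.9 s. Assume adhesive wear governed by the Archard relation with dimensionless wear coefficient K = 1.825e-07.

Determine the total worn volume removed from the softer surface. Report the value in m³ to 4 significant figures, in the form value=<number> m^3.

value=1.366e-12 m^3

All working math carries exact precision — intermediate values are shown rounded — a single final rounding to four significant figures.
Sliding speed v = 356.4 mm/s = 0.3564 m/s. Total distance L = v·t = 0.3564 m/s × 144.9 s = 51.64 m.
Hardness H = 0.5330 GPa = 5.330e+08 Pa.
Working in SI base units: W = 77.25 N, H = 5.330e+08 Pa, K = 1.825e-07.
Worn volume V = K·W·L/H = 1.825e-07 · 77.25 · 51.64 / 5.330e+08 = 1.366e-12 m³.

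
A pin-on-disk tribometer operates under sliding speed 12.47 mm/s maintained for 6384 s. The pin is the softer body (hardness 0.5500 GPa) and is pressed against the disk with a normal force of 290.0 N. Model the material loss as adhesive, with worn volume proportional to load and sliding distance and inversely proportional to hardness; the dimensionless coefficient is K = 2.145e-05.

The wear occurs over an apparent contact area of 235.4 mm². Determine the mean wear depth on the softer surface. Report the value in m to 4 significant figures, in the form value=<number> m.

All working math carries full precision. Intermediates appear rounded; rounded once at the end, at 4 significant digits.
Sliding speed v = 12.47 mm/s = 0.01247 m/s. The distance L = v·t = 0.01247 m/s × 6384 s = 79.61 m.
Hardness H = 0.5500 GPa = 5.500e+08 Pa.
Contact area A = 235.4 mm² = 2.354e-04 m².
In SI base units: W = 290.0 N, H = 5.500e+08 Pa, K = 2.145e-05.
The Archard volume V = K·W·L/H = 2.145e-05 · 290.0 · 79.61 / 5.500e+08 = 9.004e-10 m³.
Wear depth h = V/A = 9.004e-10 / 2.354e-04 = 3.825e-06 m.

value=3.825e-06 m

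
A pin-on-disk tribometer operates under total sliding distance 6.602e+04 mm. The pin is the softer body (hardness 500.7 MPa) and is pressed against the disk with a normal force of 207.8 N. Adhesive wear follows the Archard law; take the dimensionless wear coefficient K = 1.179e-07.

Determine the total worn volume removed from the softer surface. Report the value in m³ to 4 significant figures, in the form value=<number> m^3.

value=3.230e-12 m^3

Printed values are rounded, and every step carries full precision; rounded once at the end to 4 significant figures.
Convert: Distance L = 6.602e+04 mm = 66.02 m.
Convert: Hardness H = 500.7 MPa = 5.007e+08 Pa.
Expressed in SI base units: W = 207.8 N, H = 5.007e+08 Pa, K = 1.179e-07.
Archard volume V = K·W·L/H = 1.179e-07 · 207.8 · 66.02 / 5.007e+08 = 3.230e-12 m³.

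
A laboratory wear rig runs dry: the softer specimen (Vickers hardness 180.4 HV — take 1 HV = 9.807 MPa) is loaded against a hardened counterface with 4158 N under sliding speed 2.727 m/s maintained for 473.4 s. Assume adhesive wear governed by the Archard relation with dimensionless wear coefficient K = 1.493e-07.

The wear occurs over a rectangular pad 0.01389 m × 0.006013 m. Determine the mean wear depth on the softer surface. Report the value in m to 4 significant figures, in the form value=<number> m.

Intermediates are printed rounded, and all working math runs at full float precision, and rounded once at the end, at 4 significant digits.
Convert: Distance L = v·t = 2.727 m/s × 473.4 s = 1291 m.
Convert: Hardness H = 180.4 HV × 9.807 MPa/HV = 1769 MPa = 1.769e+09 Pa.
Convert: Contact area A = 0.01389 m × 0.006013 m = 8.352e-05 m².
Expressed in SI base units: W = 4158 N, H = 1.769e+09 Pa, K = 1.493e-07.
Apply Archard: V = K·W·L/H = 1.493e-07 · 4158 · 1291 / 1.769e+09 = 4.530e-10 m³.
Depth of wear h = V/A = 4.530e-10 / 8.352e-05 = 5.424e-06 m.

value=5.424e-06 m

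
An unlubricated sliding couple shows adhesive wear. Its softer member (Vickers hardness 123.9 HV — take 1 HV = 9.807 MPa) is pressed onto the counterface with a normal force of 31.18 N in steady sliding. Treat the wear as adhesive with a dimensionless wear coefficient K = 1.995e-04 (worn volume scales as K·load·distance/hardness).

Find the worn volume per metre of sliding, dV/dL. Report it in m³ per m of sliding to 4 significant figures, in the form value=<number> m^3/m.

value=5.119e-12 m^3/m

All working math runs at full float precision — quoted intermediates are rounded, and one last rounding to 4 significant digits.
Hardness H = 123.9 HV × 9.807 MPa/HV = 1215 MPa = 1.215e+09 Pa.
Restated in SI base units: W = 31.18 N, H = 1.215e+09 Pa, K = 1.995e-04.
Sliding wear rate dV/dL = K·W/H — distance-free: 1.995e-04 · 31.18 / 1.215e+09 = 5.119e-12 m³/m.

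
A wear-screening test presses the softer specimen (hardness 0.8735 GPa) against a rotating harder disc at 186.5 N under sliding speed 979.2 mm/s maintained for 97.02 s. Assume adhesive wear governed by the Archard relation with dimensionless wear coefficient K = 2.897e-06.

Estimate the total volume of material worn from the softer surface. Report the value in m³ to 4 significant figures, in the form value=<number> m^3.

value=5.876e-11 m^3

The computation carries exact precision. Intermediates are printed rounded. Rounded just once: four significant figures.
Sliding speed v = 979.2 mm/s = 0.9792 m/s. The distance L = v·t = 0.9792 m/s × 97.02 s = 95.00 m.
Hardness H = 0.8735 GPa = 8.735e+08 Pa.
In SI base units, W = 186.5 N, H = 8.735e+08 Pa, K = 2.897e-06.
Worn volume V = K·W·L/H = 2.897e-06 · 186.5 · 95.00 / 8.735e+08 = 5.876e-11 m³.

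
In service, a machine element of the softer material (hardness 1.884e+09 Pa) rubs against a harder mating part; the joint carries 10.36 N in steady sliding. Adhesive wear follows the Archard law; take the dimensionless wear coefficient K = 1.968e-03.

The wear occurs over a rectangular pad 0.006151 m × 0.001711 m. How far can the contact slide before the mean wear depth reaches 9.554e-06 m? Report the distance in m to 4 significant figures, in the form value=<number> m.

Displayed values are rounded. All arithmetic carries full float precision, and a single final rounding, at 4 significant digits.
Contact area A = 0.006151 m × 0.001711 m = 1.052e-05 m².
SI base units throughout: W = 10.36 N, H = 1.884e+09 Pa, K = 1.968e-03.
Volume at the limit: V_lim = h_lim·A = 9.554e-06 · 1.052e-05 = 1.005e-10 m³.
Sliding life L = V_lim·H/(K·W) = 1.005e-10 · 1.884e+09 / (1.968e-03 · 10.36) = 9.291 m.

value=9.291 m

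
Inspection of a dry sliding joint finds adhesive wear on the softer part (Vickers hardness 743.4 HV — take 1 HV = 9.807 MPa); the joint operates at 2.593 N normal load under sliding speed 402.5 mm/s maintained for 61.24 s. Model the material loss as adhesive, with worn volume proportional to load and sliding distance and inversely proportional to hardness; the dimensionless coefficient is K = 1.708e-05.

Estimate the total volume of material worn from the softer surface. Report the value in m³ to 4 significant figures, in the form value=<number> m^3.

Intermediate values are displayed rounded, and the algebra holds full float precision; a single final rounding, at four significant figures.
Sliding speed v = 402.5 mm/s = 0.4025 m/s. Distance covered L = v·t = 0.4025 m/s × 61.24 s = 24.65 m.
Hardness H = 743.4 HV × 9.807 MPa/HV = 7291 MPa = 7.291e+09 Pa.
Expressed in SI base units: W = 2.593 N, H = 7.291e+09 Pa, K = 1.708e-05.
Archard relation: V = K·W·L/H = 1.708e-05 · 2.593 · 24.65 / 7.291e+09 = 1.497e-13 m³.

value=1.497e-13 m^3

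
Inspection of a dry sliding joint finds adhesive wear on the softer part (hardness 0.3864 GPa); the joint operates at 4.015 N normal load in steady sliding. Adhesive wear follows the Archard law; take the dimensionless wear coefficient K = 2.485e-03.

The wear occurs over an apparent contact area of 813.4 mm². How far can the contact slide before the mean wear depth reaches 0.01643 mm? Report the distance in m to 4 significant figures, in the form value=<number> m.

value=517.6 m

The algebra keeps exact precision, and the intermediates are shown rounded — a single final rounding, at 4 significant figures.
Convert: Hardness H = 0.3864 GPa = 3.864e+08 Pa.
Convert: Contact area A = 813.4 mm² = 8.134e-04 m².
Convert: Depth limit h_lim = 0.01643 mm = 1.643e-05 m.
Expressed in SI base units: W = 4.015 N, H = 3.864e+08 Pa, K = 2.485e-03.
Permissible volume V_lim = h_lim·A = 1.643e-05 · 8.134e-04 = 1.336e-08 m³.
Thus life L = V_lim·H/(K·W) = 1.336e-08 · 3.864e+08 / (2.485e-03 · 4.015) = 517.6 m.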